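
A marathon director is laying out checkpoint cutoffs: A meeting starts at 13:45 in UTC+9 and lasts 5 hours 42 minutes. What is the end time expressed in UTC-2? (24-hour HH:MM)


Start: 13:45 in UTC+9
Step 1 - add duration:
  minutes: 45 + 42 = 87 (carry 1h)
  hours: 13 + 5 + 1 = 19
  end in UTC+9: 19:27
Step 2 - convert UTC+9 -> UTC-2:
  offset difference: -2 - (9) = -11 hours
  19 + (-11) = 8 -> mod 24 = 8
Result: 08:27 in UTC-2

08:27


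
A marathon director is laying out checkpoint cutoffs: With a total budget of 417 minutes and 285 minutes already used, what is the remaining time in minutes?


Total budget: 417 minutes
Time used: 285 minutes
Remaining: 417 - 285 = 132 minutes
Percent used: 68.3%
Percent remaining: 31.7%

132


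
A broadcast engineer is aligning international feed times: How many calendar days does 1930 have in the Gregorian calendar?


Year: 1930
Check leap year rules:
Divisible by 4? No
1930 is not a leap year
Days: 365

365


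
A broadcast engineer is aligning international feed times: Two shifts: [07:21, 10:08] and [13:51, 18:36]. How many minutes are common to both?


Interval A: [441, 608] minutes from midnight
Interval B: [831, 1116] minutes from midnight
Overlap start = max(441, 831) = 831
Overlap end = min(608, 1116) = 608
End <= start, so the intervals do not overlap: 0 minutes

0


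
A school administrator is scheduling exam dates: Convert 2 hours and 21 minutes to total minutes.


Hours: 2
Minutes: 21
Convert hours to minutes: 2 x 60 = 120
Add remaining minutes: 120 + 21 = 141

141


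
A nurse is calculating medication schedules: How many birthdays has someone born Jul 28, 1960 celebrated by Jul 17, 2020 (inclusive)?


Birth: 1960-07-28
Reference: 2020-07-17
Year difference: 2020 - 1960 = 60
Has birthday (07-28) occurred by 07-17? No
Birthday not yet reached this year -> subtract 1
Age in full years: 59

59


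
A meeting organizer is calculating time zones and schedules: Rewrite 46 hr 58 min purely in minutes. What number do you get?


Hours: 46
Extra minutes: 58
Minutes per hour: 60
Hours to minutes: 46 x 60 = 2760
Total: 2760 + 58 = 2818

2818


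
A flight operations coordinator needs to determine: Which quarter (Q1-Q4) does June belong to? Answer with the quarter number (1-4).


Month: June (month 6)
Q1: January-March (months 1-3)
Q2: April-June (months 4-6)
Q3: July-September (months 7-9)
Q4: October-December (months 10-12)
Month 6 falls in Q2

2


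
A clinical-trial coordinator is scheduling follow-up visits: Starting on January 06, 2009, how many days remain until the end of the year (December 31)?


Start: January 06, 2009
End: December 31, 2009
Days left in January: 25
February: 28
March: 31
April: 30
May: 31
... plus remaining months
Sum of remaining months: 334
Total: 25 + 334 = 359

359


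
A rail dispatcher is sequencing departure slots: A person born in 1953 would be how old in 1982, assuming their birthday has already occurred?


Birth year: 1953
Current year: 1982
Age = current year - birth year
Age = 1982 - 1953 = 29

29


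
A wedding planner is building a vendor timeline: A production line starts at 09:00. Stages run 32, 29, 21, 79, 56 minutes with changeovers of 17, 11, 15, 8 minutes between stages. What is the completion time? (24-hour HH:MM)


Start: 09:00 = 540 min from midnight
  after task 1 (32 min): 09:32
  after break (17 min): 09:49
  after task 2 (29 min): 10:18
  after break (11 min): 10:29
  after task 3 (21 min): 10:50
  after break (15 min): 11:05
  after task 4 (79 min): 12:24
  after break (8 min): 12:32
  after task 5 (56 min): 13:28
Total elapsed: 268 minutes
End time: 13:28

13:28


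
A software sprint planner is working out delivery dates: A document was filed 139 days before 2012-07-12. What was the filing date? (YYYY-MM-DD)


Start: 2012-07-12
Subtracting 139 days
Days already passed in July: 12
After going back through July: 127 more days to subtract
June 2012: 30 days, 97 remaining
May 2012: 31 days, 66 remaining
April 2012: 30 days, 36 remaining
March 2012: 31 days, 5 remaining
Result: 2012-02-24

2012-02-24


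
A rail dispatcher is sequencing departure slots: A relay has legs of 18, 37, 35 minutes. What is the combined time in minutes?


Durations: 18, 37, 35
Running sum: 18
+ 37 = 55
+ 35 = 90
Total duration: 90 minutes
That is 1 hours and 30 minutes

90


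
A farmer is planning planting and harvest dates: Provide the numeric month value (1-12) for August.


Calendar month order:
7. July
8. August <--
9. September
August is month number 8

8


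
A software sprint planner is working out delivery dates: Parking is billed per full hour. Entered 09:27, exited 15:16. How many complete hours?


Start: 09:27
End: 15:16
Hour difference: 15 - 9 = 6 hours
Minute difference: 16 - 27 = -11 minutes
Total minutes: 349
Complete hours: 349 / 60 = 5 (remainder 49)

5


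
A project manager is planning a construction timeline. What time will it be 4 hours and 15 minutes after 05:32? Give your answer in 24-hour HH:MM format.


Start time: 05:32
Adding: 4 hours 15 minutes
Minutes: 32 + 15 = 47
Hours: 5 + 4 + 0 = 9
Result: 09:47

09:47


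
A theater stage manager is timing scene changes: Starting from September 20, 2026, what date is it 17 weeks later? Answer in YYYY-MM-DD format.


Start: 2026-09-20
Weeks to add: 17
Convert to days: 17 x 7 = 119 days
Add 119 days to 2026-09-20
Result: 2027-01-17

2027-01-17


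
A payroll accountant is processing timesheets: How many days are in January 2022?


Month: January
Year: 2022
January is a 31-day month
Total: 31 days

31


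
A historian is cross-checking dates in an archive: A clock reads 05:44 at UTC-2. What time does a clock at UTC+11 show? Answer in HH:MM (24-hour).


Local time: 05:44 at UTC-2 (offset -2h)
Target zone: UTC+11 (offset 11h)
Difference: 11 - (-2) = 13 hours
Calculation: 5 + (13) = 18
Result: 18:44

18:44


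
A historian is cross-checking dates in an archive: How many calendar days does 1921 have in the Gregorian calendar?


Year: 1921
Check leap year rules:
Divisible by 4? No
1921 is not a leap year
Days: 365

365


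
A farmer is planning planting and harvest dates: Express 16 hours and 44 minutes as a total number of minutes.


Hours: 16
Extra minutes: 44
Minutes per hour: 60
Hours to minutes: 16 x 60 = 960
Total: 960 + 44 = 1004

1004


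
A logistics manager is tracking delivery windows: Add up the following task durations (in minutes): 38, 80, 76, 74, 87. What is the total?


Durations: 38, 80, 76, 74, 87
Running sum: 38
+ 80 = 118
+ 76 = 194
+ 74 = 268
+ 87 = 355
Total duration: 355 minutes
That is 5 hours and 55 minutes

355


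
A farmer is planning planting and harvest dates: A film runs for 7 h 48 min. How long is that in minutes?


Hours: 7
Minutes: 48
Convert hours to minutes: 7 x 60 = 420
Add remaining minutes: 420 + 48 = 468

468


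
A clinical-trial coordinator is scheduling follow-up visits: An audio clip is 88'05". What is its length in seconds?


Minutes: 88
Seconds: 5
Convert minutes to seconds: 88 x 60 = 5280
Add remaining seconds: 5280 + 5 = 5285

5285


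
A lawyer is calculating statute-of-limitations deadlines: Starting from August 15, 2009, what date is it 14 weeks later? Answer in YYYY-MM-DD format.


Start: 2009-08-15
Weeks to add: 14
Convert to days: 14 x 7 = 98 days
Add 98 days to 2009-08-15
Result: 2009-11-21

2009-11-21


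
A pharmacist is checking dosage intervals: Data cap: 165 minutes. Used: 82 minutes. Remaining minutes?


Total budget: 165 minutes
Time used: 82 minutes
Remaining: 165 - 82 = 83 minutes
Percent used: 49.7%
Percent remaining: 50.3%

83


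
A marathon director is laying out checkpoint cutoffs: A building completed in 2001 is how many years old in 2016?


Birth year: 2001
Current year: 2016
Age = current year - birth year
Age = 2016 - 2001 = 15

15


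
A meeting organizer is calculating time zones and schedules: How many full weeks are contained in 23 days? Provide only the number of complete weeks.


Total days: 23
Days per week: 7
Division: 23 / 7 = 3 remainder 2
Complete weeks: 3
Remaining days: 2

3


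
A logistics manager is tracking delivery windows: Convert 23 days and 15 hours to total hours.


Days: 23
Extra hours: 15
Hours per day: 24
Days to hours: 23 x 24 = 552
Total: 552 + 15 = 567

567


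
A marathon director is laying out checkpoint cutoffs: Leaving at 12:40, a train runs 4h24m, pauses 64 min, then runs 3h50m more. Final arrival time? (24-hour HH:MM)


Depart: 12:40
Leg 1: +264 min -> 17:04
Layover: +64 min -> 18:08
Leg 2: +230 min -> 21:58
Total travel: 558 minutes = 9h 18m
Arrival: 21:58

21:58


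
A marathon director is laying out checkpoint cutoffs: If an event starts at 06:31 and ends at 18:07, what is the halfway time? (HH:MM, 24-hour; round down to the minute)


Start time: 06:31 = 391 minutes from midnight
End time: 18:07 = 1087 minutes from midnight
Sum: 391 + 1087 = 1478
Midpoint: 1478 / 2 = 739 minutes
Convert: 739 / 60 = 12 hours, 19 minutes
Result: 12:19

12:19


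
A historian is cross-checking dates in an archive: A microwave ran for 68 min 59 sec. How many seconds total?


Minutes: 68
Extra seconds: 59
Seconds per minute: 60
Minutes to seconds: 68 x 60 = 4080
Total: 4080 + 59 = 4139

4139


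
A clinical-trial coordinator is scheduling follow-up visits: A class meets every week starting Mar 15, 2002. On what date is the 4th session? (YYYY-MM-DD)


First occurrence: 2002-03-15 (occurrence 1)
Each occurrence is 7 days after the previous.
Occurrence 4 is 3 weeks after the first.
3 weeks = 21 days
2002-03-15 + 21 days = 2002-04-05

2002-04-05


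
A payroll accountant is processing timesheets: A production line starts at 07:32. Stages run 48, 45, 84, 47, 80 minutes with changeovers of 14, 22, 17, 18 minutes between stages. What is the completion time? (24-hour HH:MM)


Start: 07:32 = 452 min from midnight
  after task 1 (48 min): 08:20
  after break (14 min): 08:34
  after task 2 (45 min): 09:19
  after break (22 min): 09:41
  after task 3 (84 min): 11:05
  after break (17 min): 11:22
  after task 4 (47 min): 12:09
  after break (18 min): 12:27
  after task 5 (80 min): 13:47
Total elapsed: 375 minutes
End time: 13:47

13:47


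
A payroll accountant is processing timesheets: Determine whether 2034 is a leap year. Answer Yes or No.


Year: 2034
Divisible by 4? 2034 / 4 = 508.5 -> No
Not divisible by 4, so NOT a leap year

No


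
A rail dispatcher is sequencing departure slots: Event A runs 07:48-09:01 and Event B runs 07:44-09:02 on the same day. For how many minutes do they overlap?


Interval A: [468, 541] minutes from midnight
Interval B: [464, 542] minutes from midnight
Overlap start = max(468, 464) = 468
Overlap end = min(541, 542) = 541
Overlap = 541 - 468 = 73 minutes

73


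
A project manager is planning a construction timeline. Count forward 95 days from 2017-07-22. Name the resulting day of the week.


Start: 2017-07-22 (Saturday)
Step 1 - find target date: add 95 days
  2017-07-22 + 95 days = 2017-10-25
Step 2 - day of week:
  95 mod 7 = 4
  Saturday + 4 days -> Wednesday
Result: Wednesday (2017-10-25)

Wednesday


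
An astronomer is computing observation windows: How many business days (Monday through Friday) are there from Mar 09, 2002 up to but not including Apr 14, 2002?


Start: 2002-03-09 (Saturday)
End (exclusive): 2002-04-14 (Sunday)
Total calendar days: 36
Full weeks: 36 // 7 = 5 -> 25 weekdays
Remaining 1 days starting on Saturday:
  Sat(-) -> 0 weekdays
Total business days: 25 + 0 = 25

25


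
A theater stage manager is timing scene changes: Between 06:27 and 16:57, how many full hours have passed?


Start: 06:27
End: 16:57
Hour difference: 16 - 6 = 10 hours
Minute difference: 57 - 27 = 30 minutes
Total minutes: 630
Complete hours: 630 / 60 = 10 (remainder 30)

10


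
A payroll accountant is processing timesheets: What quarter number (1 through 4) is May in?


Month: May (month 5)
Q1: January-March (months 1-3)
Q2: April-June (months 4-6)
Q3: July-September (months 7-9)
Q4: October-December (months 10-12)
Month 5 falls in Q2

2


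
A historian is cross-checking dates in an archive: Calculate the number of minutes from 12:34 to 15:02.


Start time: 12:34 = 754 minutes from midnight
End time: 15:02 = 902 minutes from midnight
Difference: 902 - 754 = 148 minutes
That is 2 hours and 28 minutes

148


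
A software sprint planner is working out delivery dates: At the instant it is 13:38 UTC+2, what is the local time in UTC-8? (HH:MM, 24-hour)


Local time: 13:38 at UTC+2 (offset 2h)
Target zone: UTC-8 (offset -8h)
Difference: -8 - (2) = -10 hours
Calculation: 13 + (-10) = 3
Result: 03:38

03:38


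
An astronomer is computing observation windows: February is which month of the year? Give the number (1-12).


Calendar month order:
1. January
2. February <--
3. March
February is month number 2

2


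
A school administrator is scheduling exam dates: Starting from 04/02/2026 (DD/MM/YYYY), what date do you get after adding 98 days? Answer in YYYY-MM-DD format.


Start: 2026-02-04
Adding 98 days
Days remaining in February: 24
After February: 74 days still to add
March 2026: 31 days, 43 remaining
April 2026: 30 days, 13 remaining
May 2026 has 31 days, need 13
Result: 2026-05-13

2026-05-13


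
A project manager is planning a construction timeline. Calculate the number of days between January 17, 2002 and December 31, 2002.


Start: January 17, 2002
End: December 31, 2002
Days left in January: 14
February: 28
March: 31
April: 30
May: 31
... plus remaining months
Sum of remaining months: 334
Total: 14 + 334 = 348

348


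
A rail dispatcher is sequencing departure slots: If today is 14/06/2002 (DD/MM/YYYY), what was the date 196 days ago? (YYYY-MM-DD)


Start: 2002-06-14
Subtracting 196 days
Days already passed in June: 14
After going back through June: 182 more days to subtract
May 2002: 31 days, 151 remaining
April 2002: 30 days, 121 remaining
March 2002: 31 days, 90 remaining
February 2002: 28 days, 62 remaining
Result: 2001-11-30

2001-11-30


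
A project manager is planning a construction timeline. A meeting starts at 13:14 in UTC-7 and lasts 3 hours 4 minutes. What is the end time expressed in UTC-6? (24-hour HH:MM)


Start: 13:14 in UTC-7
Step 1 - add duration:
  minutes: 14 + 4 = 18
  hours: 13 + 3 + 0 = 16
  end in UTC-7: 16:18
Step 2 - convert UTC-7 -> UTC-6:
  offset difference: -6 - (-7) = 1 hours
  16 + (1) = 17 -> mod 24 = 17
Result: 17:18 in UTC-6

17:18


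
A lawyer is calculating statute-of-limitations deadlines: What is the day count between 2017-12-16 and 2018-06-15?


Start date: 2017-12-16
End date: 2018-06-15
Dec 2017: +16 days
Jan 2018: +31 days
Feb 2018: +28 days
... (4 more months)
Total: 181 days

181


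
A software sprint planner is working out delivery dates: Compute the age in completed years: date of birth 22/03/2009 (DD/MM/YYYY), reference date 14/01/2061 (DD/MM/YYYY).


Birth: 2009-03-22
Reference: 2061-01-14
Year difference: 2061 - 2009 = 52
Has birthday (03-22) occurred by 01-14? No
Birthday not yet reached this year -> subtract 1
Age in full years: 51

51


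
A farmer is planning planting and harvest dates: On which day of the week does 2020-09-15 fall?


Date: 2020-09-15
January 1, 2020 is a Wednesday
Day of year: 259
Offset from Jan 1: 258 days
258 mod 7 = 6
Result: Tuesday

Tuesday


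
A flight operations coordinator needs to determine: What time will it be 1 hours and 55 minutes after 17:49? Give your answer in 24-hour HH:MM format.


Start time: 17:49
Adding: 1 hours 55 minutes
Minutes: 49 + 55 = 104
Minute overflow: 104 >= 60, so carry 1 hour, minutes = 44
Hours: 17 + 1 + 1 = 19
Result: 19:44

19:44


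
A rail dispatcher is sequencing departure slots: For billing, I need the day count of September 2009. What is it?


Month: September
Year: 2009
September is a 30-day month
Total: 30 days

30


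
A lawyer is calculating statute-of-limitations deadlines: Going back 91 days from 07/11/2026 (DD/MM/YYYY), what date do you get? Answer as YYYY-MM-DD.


Start: 2026-11-07
Subtracting 91 days
Days already passed in November: 7
After going back through November: 84 more days to subtract
October 2026: 31 days, 53 remaining
September 2026: 30 days, 23 remaining
August 2026 has 31 days, need 23
Result: 2026-08-08

2026-08-08


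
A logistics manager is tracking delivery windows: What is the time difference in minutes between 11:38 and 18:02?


Start time: 11:38 = 698 minutes from midnight
End time: 18:02 = 1082 minutes from midnight
Difference: 1082 - 698 = 384 minutes
That is 6 hours and 24 minutes

384


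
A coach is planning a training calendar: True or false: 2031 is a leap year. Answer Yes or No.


Year: 2031
Divisible by 4? 2031 / 4 = 507.75 -> No
Not divisible by 4, so NOT a leap year

No


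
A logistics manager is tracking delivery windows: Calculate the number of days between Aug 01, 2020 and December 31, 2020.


Start: August 01, 2020
End: December 31, 2020
Days left in August: 30
September: 30
October: 31
November: 30
December: 31
Sum of remaining months: 122
Total: 30 + 122 = 152

152


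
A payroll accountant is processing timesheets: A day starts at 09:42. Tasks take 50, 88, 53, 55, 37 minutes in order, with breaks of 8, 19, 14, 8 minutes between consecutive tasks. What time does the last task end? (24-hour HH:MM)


Start: 09:42 = 582 min from midnight
  after task 1 (50 min): 10:32
  after break (8 min): 10:40
  after task 2 (88 min): 12:08
  after break (19 min): 12:27
  after task 3 (53 min): 13:20
  after break (14 min): 13:34
  after task 4 (55 min): 14:29
  after break (8 min): 14:37
  after task 5 (37 min): 15:14
Total elapsed: 332 minutes
End time: 15:14

15:14


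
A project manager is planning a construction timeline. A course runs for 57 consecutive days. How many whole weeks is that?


Total days: 57
Days per week: 7
Division: 57 / 7 = 8 remainder 1
Complete weeks: 8
Remaining days: 1

8


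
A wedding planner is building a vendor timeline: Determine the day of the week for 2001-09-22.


Date: 2001-09-22
January 1, 2001 is a Monday
Day of year: 265
Offset from Jan 1: 264 days
264 mod 7 = 5
Result: Saturday

Saturday


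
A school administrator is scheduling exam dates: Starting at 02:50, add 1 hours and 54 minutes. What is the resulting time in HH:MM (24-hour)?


Start time: 02:50
Adding: 1 hours 54 minutes
Minutes: 50 + 54 = 104
Minute overflow: 104 >= 60, so carry 1 hour, minutes = 44
Hours: 2 + 1 + 1 = 4
Result: 04:44

04:44


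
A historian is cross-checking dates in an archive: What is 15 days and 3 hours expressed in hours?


Days: 15
Extra hours: 3
Hours per day: 24
Days to hours: 15 x 24 = 360
Total: 360 + 3 = 363

363


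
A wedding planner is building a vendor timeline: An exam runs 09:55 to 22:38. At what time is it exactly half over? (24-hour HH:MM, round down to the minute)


Start time: 09:55 = 595 minutes from midnight
End time: 22:38 = 1358 minutes from midnight
Sum: 595 + 1358 = 1953
Midpoint: 1953 / 2 = 976 minutes
Convert: 976 / 60 = 16 hours, 16 minutes
Result: 16:16

16:16


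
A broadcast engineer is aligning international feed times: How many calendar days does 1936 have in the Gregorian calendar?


Year: 1936
Check leap year rules:
Divisible by 4? Yes
Divisible by 100? No
1936 is a leap year
Days: 366

366


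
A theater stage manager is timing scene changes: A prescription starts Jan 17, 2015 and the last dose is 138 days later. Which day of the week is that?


Start: 2015-01-17 (Saturday)
Step 1 - find target date: add 138 days
  2015-01-17 + 138 days = 2015-06-04
Step 2 - day of week:
  138 mod 7 = 5
  Saturday + 5 days -> Thursday
Result: Thursday (2015-06-04)

Thursday


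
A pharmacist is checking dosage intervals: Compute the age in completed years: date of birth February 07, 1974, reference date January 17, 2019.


Birth: 1974-02-07
Reference: 2019-01-17
Year difference: 2019 - 1974 = 45
Has birthday (02-07) occurred by 01-17? No
Birthday not yet reached this year -> subtract 1
Age in full years: 44

44


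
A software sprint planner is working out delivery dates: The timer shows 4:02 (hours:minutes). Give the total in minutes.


Hours: 4
Minutes: 2
Convert hours to minutes: 4 x 60 = 240
Add remaining minutes: 240 + 2 = 242

242


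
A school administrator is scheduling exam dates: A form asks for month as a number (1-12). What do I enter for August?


Calendar month order:
7. July
8. August <--
9. September
August is month number 8

8


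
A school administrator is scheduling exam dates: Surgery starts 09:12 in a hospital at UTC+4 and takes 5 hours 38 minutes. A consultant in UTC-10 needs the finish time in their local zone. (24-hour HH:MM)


Start: 09:12 in UTC+4
Step 1 - add duration:
  minutes: 12 + 38 = 50
  hours: 9 + 5 + 0 = 14
  end in UTC+4: 14:50
Step 2 - convert UTC+4 -> UTC-10:
  offset difference: -10 - (4) = -14 hours
  14 + (-14) = 0 -> mod 24 = 0
Result: 00:50 in UTC-10

00:50


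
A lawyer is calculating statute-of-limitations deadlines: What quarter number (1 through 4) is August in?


Month: August (month 8)
Q1: January-March (months 1-3)
Q2: April-June (months 4-6)
Q3: July-September (months 7-9)
Q4: October-December (months 10-12)
Month 8 falls in Q3

3


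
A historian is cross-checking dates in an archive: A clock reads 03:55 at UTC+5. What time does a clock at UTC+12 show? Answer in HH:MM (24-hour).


Local time: 03:55 at UTC+5 (offset 5h)
Target zone: UTC+12 (offset 12h)
Difference: 12 - (5) = 7 hours
Calculation: 3 + (7) = 10
Result: 10:55

10:55


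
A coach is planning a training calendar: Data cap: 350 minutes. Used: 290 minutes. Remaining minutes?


Total budget: 350 minutes
Time used: 290 minutes
Remaining: 350 - 290 = 60 minutes
Percent used: 82.9%
Percent remaining: 17.1%

60


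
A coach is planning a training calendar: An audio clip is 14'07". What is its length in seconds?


Minutes: 14
Seconds: 7
Convert minutes to seconds: 14 x 60 = 840
Add remaining seconds: 840 + 7 = 847

847


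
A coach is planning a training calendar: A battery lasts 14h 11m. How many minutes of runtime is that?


Hours: 14
Extra minutes: 11
Minutes per hour: 60
Hours to minutes: 14 x 60 = 840
Total: 840 + 11 = 851

851


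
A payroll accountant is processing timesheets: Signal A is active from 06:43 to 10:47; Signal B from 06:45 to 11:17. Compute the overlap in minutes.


Interval A: [403, 647] minutes from midnight
Interval B: [405, 677] minutes from midnight
Overlap start = max(403, 405) = 405
Overlap end = min(647, 677) = 647
Overlap = 647 - 405 = 242 minutes

242


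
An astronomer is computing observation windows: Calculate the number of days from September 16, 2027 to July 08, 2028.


Start date: 2027-09-16
End date: 2028-07-08
Sep 2027: +15 days
Oct 2027: +31 days
Nov 2027: +30 days
... (8 more months)
Total: 296 days

296


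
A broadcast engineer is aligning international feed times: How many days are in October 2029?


Month: October
Year: 2029
October is a 31-day month
Total: 31 days

31


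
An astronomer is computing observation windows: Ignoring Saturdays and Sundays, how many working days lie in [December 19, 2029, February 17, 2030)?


Start: 2029-12-19 (Wednesday)
End (exclusive): 2030-02-17 (Sunday)
Total calendar days: 60
Full weeks: 60 // 7 = 8 -> 40 weekdays
Remaining 4 days starting on Wednesday:
  Wed(w), Thu(w), Fri(w), Sat(-) -> 3 weekdays
Total business days: 40 + 3 = 43

43


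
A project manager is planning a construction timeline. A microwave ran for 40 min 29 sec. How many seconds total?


Minutes: 40
Extra seconds: 29
Seconds per minute: 60
Minutes to seconds: 40 x 60 = 2400
Total: 2400 + 29 = 2429

2429


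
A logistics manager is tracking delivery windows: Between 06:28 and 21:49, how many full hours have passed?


Start: 06:28
End: 21:49
Hour difference: 21 - 6 = 15 hours
Minute difference: 49 - 28 = 21 minutes
Total minutes: 921
Complete hours: 921 / 60 = 15 (remainder 21)

15


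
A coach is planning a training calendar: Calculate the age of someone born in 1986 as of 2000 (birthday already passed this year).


Birth year: 1986
Current year: 2000
Age = current year - birth year
Age = 2000 - 1986 = 14

14


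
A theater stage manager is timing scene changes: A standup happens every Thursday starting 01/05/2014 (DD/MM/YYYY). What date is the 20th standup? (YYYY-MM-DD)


First occurrence: 2014-05-01 (occurrence 1)
Each occurrence is 7 days after the previous.
Occurrence 20 is 19 weeks after the first.
19 weeks = 133 days
2014-05-01 + 133 days = 2014-09-11

2014-09-11


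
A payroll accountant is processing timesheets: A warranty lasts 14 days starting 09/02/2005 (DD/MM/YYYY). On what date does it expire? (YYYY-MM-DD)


Start: 2005-02-09
Adding 14 days
Days remaining in February: 19
Result: 2005-02-23

2005-02-23


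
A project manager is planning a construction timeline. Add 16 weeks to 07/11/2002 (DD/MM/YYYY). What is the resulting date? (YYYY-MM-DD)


Start: 2002-11-07
Weeks to add: 16
Convert to days: 16 x 7 = 112 days
Add 112 days to 2002-11-07
Result: 2003-02-27

2003-02-27


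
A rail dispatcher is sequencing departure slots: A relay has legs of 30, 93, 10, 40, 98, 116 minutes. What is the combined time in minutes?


Durations: 30, 93, 10, 40, 98, 116
Running sum: 30
+ 93 = 123
+ 10 = 133
+ 40 = 173
+ 98 = 271
+ 116 = 387
Total duration: 387 minutes
That is 6 hours and 27 minutes

387


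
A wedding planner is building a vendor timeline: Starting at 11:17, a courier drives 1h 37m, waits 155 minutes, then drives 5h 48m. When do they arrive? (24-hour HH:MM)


Depart: 11:17
Leg 1: +97 min -> 12:54
Layover: +155 min -> 15:29
Leg 2: +348 min -> 21:17
Total travel: 600 minutes = 10h 0m
Arrival: 21:17

21:17


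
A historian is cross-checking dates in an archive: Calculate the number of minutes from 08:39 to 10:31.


Start time: 08:39 = 519 minutes from midnight
End time: 10:31 = 631 minutes from midnight
Difference: 631 - 519 = 112 minutes
That is 1 hours and 52 minutes

112


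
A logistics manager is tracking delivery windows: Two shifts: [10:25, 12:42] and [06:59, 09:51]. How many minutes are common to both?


Interval A: [625, 762] minutes from midnight
Interval B: [419, 591] minutes from midnight
Overlap start = max(625, 419) = 625
Overlap end = min(762, 591) = 591
End <= start, so the intervals do not overlap: 0 minutes

0


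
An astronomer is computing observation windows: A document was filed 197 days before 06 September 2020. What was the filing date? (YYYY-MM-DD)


Start: 2020-09-06
Subtracting 197 days
Days already passed in September: 6
After going back through September: 191 more days to subtract
August 2020: 31 days, 160 remaining
July 2020: 31 days, 129 remaining
June 2020: 30 days, 99 remaining
May 2020: 31 days, 68 remaining
Result: 2020-02-22

2020-02-22


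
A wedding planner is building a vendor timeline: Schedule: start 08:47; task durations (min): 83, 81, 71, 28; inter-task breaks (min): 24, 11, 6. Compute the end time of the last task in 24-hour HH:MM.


Start: 08:47 = 527 min from midnight
  after task 1 (83 min): 10:10
  after break (24 min): 10:34
  after task 2 (81 min): 11:55
  after break (11 min): 12:06
  after task 3 (71 min): 13:17
  after break (6 min): 13:23
  after task 4 (28 min): 13:51
Total elapsed: 304 minutes
End time: 13:51

13:51


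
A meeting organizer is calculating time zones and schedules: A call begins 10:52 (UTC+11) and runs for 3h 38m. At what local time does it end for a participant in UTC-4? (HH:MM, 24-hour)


Start: 10:52 in UTC+11
Step 1 - add duration:
  minutes: 52 + 38 = 90 (carry 1h)
  hours: 10 + 3 + 1 = 14
  end in UTC+11: 14:30
Step 2 - convert UTC+11 -> UTC-4:
  offset difference: -4 - (11) = -15 hours
  14 + (-15) = -1 -> mod 24 = 23
Result: 23:30 in UTC-4

23:30


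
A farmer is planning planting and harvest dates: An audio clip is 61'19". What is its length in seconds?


Minutes: 61
Seconds: 19
Convert minutes to seconds: 61 x 60 = 3660
Add remaining seconds: 3660 + 19 = 3679

3679


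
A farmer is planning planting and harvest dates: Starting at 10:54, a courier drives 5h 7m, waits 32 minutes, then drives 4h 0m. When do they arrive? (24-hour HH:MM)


Depart: 10:54
Leg 1: +307 min -> 16:01
Layover: +32 min -> 16:33
Leg 2: +240 min -> 20:33
Total travel: 579 minutes = 9h 39m
Arrival: 20:33

20:33


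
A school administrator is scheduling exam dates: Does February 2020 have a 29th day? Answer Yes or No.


Year: 2020
Divisible by 4? 2020 / 4 = 505.0 -> Yes
Divisible by 100? 2020 / 100 = 20.2 -> No
Divisible by 4 but not 100, so it IS a leap year

Yes


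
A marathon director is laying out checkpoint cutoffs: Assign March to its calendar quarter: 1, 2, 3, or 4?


Month: March (month 3)
Q1: January-March (months 1-3)
Q2: April-June (months 4-6)
Q3: July-September (months 7-9)
Q4: October-December (months 10-12)
Month 3 falls in Q1

1


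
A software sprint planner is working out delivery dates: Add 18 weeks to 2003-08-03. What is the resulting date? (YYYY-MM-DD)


Start: 2003-08-03
Weeks to add: 18
Convert to days: 18 x 7 = 126 days
Add 126 days to 2003-08-03
Result: 2003-12-07

2003-12-07


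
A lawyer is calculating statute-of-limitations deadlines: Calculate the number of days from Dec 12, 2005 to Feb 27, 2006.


Start date: 2005-12-12
End date: 2006-02-27
Dec 2005: +20 days
Jan 2006: +31 days
Feb 2006: +26 days
Total: 77 days

77


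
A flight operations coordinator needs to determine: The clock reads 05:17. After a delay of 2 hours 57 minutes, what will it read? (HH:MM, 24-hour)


Start time: 05:17
Adding: 2 hours 57 minutes
Minutes: 17 + 57 = 74
Minute overflow: 74 >= 60, so carry 1 hour, minutes = 14
Hours: 5 + 2 + 1 = 8
Result: 08:14

08:14


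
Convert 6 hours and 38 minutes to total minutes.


Hours: 6
Minutes: 38
Convert hours to minutes: 6 x 60 = 360
Add remaining minutes: 360 + 38 = 398

398


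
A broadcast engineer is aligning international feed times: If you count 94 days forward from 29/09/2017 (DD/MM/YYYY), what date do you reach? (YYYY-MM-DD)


Start: 2017-09-29
Adding 94 days
Days remaining in September: 1
After September: 93 days still to add
October 2017: 31 days, 62 remaining
November 2017: 30 days, 32 remaining
December 2017: 31 days, 1 remaining
January 2018 has 31 days, need 1
Result: 2018-01-01

2018-01-01


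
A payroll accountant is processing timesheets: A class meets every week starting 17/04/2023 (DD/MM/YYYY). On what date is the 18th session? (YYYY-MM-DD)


First occurrence: 2023-04-17 (occurrence 1)
Each occurrence is 7 days after the previous.
Occurrence 18 is 17 weeks after the first.
17 weeks = 119 days
2023-04-17 + 119 days = 2023-08-14

2023-08-14


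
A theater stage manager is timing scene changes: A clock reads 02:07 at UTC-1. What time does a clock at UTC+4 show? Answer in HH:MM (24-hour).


Local time: 02:07 at UTC-1 (offset -1h)
Target zone: UTC+4 (offset 4h)
Difference: 4 - (-1) = 5 hours
Calculation: 2 + (5) = 7
Result: 07:07

07:07


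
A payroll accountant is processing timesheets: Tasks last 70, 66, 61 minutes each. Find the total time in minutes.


Durations: 70, 66, 61
Running sum: 70
+ 66 = 136
+ 61 = 197
Total duration: 197 minutes
That is 3 hours and 17 minutes

197


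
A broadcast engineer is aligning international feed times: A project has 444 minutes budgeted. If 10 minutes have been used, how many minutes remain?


Total budget: 444 minutes
Time used: 10 minutes
Remaining: 444 - 10 = 434 minutes
Percent used: 2.3%
Percent remaining: 97.7%

434


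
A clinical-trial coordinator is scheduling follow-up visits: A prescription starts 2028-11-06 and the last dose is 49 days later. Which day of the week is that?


Start: 2028-11-06 (Monday)
Step 1 - find target date: add 49 days
  2028-11-06 + 49 days = 2028-12-25
Step 2 - day of week:
  49 mod 7 = 0
  Monday + 0 days -> Monday
Result: Monday (2028-12-25)

Monday


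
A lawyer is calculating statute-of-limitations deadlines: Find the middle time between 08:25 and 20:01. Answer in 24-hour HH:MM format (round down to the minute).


Start time: 08:25 = 505 minutes from midnight
End time: 20:01 = 1201 minutes from midnight
Sum: 505 + 1201 = 1706
Midpoint: 1706 / 2 = 853 minutes
Convert: 853 / 60 = 14 hours, 13 minutes
Result: 14:13

14:13


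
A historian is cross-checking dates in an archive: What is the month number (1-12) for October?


Calendar month order:
9. September
10. October <--
11. November
October is month number 10

10


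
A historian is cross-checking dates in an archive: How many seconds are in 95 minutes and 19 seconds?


Minutes: 95
Extra seconds: 19
Seconds per minute: 60
Minutes to seconds: 95 x 60 = 5700
Total: 5700 + 19 = 5719

5719


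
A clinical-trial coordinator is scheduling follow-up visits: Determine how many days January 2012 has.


Month: January
Year: 2012
January is a 31-day month
Total: 31 days

31


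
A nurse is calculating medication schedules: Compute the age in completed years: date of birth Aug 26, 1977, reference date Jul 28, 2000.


Birth: 1977-08-26
Reference: 2000-07-28
Year difference: 2000 - 1977 = 23
Has birthday (08-26) occurred by 07-28? No
Birthday not yet reached this year -> subtract 1
Age in full years: 22

22


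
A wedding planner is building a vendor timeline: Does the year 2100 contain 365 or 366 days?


Year: 2100
Check leap year rules:
Divisible by 4? Yes
Divisible by 100? Yes
Divisible by 400? No
2100 is not a leap year
Days: 365

365


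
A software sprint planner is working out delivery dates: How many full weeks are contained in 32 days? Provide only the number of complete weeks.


Total days: 32
Days per week: 7
Division: 32 / 7 = 4 remainder 4
Complete weeks: 4
Remaining days: 4

4


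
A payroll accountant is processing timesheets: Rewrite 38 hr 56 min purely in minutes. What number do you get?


Hours: 38
Extra minutes: 56
Minutes per hour: 60
Hours to minutes: 38 x 60 = 2280
Total: 2280 + 56 = 2336

2336


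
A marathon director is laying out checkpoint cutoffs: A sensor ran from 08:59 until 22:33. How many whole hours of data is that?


Start: 08:59
End: 22:33
Hour difference: 22 - 8 = 14 hours
Minute difference: 33 - 59 = -26 minutes
Total minutes: 814
Complete hours: 814 / 60 = 13 (remainder 34)

13


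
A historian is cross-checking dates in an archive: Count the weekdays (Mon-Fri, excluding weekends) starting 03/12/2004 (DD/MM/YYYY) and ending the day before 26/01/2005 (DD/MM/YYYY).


Start: 2004-12-03 (Friday)
End (exclusive): 2005-01-26 (Wednesday)
Total calendar days: 54
Full weeks: 54 // 7 = 7 -> 35 weekdays
Remaining 5 days starting on Friday:
  Fri(w), Sat(-), Sun(-), Mon(w), Tue(w) -> 3 weekdays
Total business days: 35 + 3 = 38

38


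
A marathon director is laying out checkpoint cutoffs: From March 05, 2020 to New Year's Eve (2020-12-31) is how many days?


Start: March 05, 2020
End: December 31, 2020
Days left in March: 26
April: 30
May: 31
June: 30
July: 31
... plus remaining months
Sum of remaining months: 275
Total: 26 + 275 = 301

301


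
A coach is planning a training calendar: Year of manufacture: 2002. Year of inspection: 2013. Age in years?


Birth year: 2002
Current year: 2013
Age = current year - birth year
Age = 2013 - 2002 = 11

11


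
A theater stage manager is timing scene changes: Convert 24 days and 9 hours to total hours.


Days: 24
Extra hours: 9
Hours per day: 24
Days to hours: 24 x 24 = 576
Total: 576 + 9 = 585

585


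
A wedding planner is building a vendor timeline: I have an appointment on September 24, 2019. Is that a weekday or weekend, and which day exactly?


Date: 2019-09-24
January 1, 2019 is a Tuesday
Day of year: 267
Offset from Jan 1: 266 days
266 mod 7 = 0
Result: Tuesday

Tuesday


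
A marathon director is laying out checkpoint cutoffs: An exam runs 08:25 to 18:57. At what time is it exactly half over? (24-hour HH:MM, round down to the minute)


Start time: 08:25 = 505 minutes from midnight
End time: 18:57 = 1137 minutes from midnight
Sum: 505 + 1137 = 1642
Midpoint: 1642 / 2 = 821 minutes
Convert: 821 / 60 = 13 hours, 41 minutes
Result: 13:41

13:41


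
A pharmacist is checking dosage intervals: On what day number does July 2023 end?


Month: July
Year: 2023
July is a 31-day month
Total: 31 days

31


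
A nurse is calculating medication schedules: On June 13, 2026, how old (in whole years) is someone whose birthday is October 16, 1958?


Birth: 1958-10-16
Reference: 2026-06-13
Year difference: 2026 - 1958 = 68
Has birthday (10-16) occurred by 06-13? No
Birthday not yet reached this year -> subtract 1
Age in full years: 67

67


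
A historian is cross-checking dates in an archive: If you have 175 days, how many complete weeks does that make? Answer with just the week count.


Total days: 175
Days per week: 7
Division: 175 / 7 = 25 remainder 0
Complete weeks: 25
Remaining days: 0

25


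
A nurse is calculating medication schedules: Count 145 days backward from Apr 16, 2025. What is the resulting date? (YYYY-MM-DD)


Start: 2025-04-16
Subtracting 145 days
Days already passed in April: 16
After going back through April: 129 more days to subtract
March 2025: 31 days, 98 remaining
February 2025: 28 days, 70 remaining
January 2025: 31 days, 39 remaining
December 2024: 31 days, 8 remaining
Result: 2024-11-22

2024-11-22


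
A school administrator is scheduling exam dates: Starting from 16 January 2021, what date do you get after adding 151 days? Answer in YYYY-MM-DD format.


Start: 2021-01-16
Adding 151 days
Days remaining in January: 15
After January: 136 days still to add
February 2021: 28 days, 108 remaining
March 2021: 31 days, 77 remaining
April 2021: 30 days, 47 remaining
May 2021: 31 days, 16 remaining
Result: 2021-06-16

2021-06-16


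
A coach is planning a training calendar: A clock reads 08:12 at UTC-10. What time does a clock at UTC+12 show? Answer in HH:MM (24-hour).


Local time: 08:12 at UTC-10 (offset -10h)
Target zone: UTC+12 (offset 12h)
Difference: 12 - (-10) = 22 hours
Calculation: 8 + (22) = 30
Wraparound: (30) mod 24 = 6
Result: 06:12

06:12


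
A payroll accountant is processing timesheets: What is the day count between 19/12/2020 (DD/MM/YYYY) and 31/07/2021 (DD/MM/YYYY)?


Start date: 2020-12-19
End date: 2021-07-31
Dec 2020: +13 days
Jan 2021: +31 days
Feb 2021: +28 days
... (5 more months)
Total: 224 days

224


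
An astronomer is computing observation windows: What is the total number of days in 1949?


Year: 1949
Check leap year rules:
Divisible by 4? No
1949 is not a leap year
Days: 365

365


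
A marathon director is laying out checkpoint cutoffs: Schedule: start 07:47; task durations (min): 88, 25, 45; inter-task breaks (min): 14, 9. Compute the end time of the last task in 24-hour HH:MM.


Start: 07:47 = 467 min from midnight
  after task 1 (88 min): 09:15
  after break (14 min): 09:29
  after task 2 (25 min): 09:54
  after break (9 min): 10:03
  after task 3 (45 min): 10:48
Total elapsed: 181 minutes
End time: 10:48

10:48


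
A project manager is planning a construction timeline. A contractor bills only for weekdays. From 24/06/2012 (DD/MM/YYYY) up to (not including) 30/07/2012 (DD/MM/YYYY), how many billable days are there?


Start: 2012-06-24 (Sunday)
End (exclusive): 2012-07-30 (Monday)
Total calendar days: 36
Full weeks: 36 // 7 = 5 -> 25 weekdays
Remaining 1 days starting on Sunday:
  Sun(-) -> 0 weekdays
Total business days: 25 + 0 = 25

25


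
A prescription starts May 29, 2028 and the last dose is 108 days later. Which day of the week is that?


Start: 2028-05-29 (Monday)
Step 1 - find target date: add 108 days
  2028-05-29 + 108 days = 2028-09-14
Step 2 - day of week:
  108 mod 7 = 3
  Monday + 3 days -> Thursday
Result: Thursday (2028-09-14)

Thursday
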